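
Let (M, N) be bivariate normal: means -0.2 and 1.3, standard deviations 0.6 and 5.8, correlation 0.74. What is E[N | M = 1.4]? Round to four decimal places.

12.7453

E[N | M=x] = μ_N + ρ(σ_N/σ_M)(x − μ_M) for jointly normal variables.
E[N | M=1.4] = 1.3 + (0.74)·(5.8/0.6)·(1.4 − (-0.2)) = 1.3 + (7.1533)·(1.6) = 12.7453.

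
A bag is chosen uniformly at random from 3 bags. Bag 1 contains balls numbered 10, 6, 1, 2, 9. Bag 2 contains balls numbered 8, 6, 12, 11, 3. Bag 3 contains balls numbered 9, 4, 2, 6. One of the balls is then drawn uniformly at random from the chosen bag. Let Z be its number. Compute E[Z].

E[Z | bag 1] = (10+6+1+2+9)/5 = 28/5.
E[Z | bag 2] = (8+6+12+11+3)/5 = 8.
E[Z | bag 3] = (9+4+2+6)/4 = 21/4.
E[Z] = (1/3)·(28/5) + (1/3)·(8) + (1/3)·(21/4) = 377/60.

377/60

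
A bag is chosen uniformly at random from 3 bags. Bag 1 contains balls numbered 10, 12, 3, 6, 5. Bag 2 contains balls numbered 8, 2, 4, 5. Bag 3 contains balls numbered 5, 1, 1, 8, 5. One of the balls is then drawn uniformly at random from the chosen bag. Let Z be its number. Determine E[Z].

319/60

E[Z | bag 1] = (10+12+3+6+5)/5 = 36/5.
E[Z | bag 2] = (8+2+4+5)/4 = 19/4.
E[Z | bag 3] = (5+1+1+8+5)/5 = 4.
E[Z] = (1/3)·(36/5) + (1/3)·(19/4) + (1/3)·(4) = 319/60.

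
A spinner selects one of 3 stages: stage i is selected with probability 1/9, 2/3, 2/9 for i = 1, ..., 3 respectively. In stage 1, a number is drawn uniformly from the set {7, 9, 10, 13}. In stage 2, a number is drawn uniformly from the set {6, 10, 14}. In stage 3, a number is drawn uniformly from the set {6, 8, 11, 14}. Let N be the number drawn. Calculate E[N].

E[N | stage 1] = (7+9+10+13)/4 = 39/4.
E[N | stage 2] = (6+10+14)/3 = 10.
E[N | stage 3] = (6+8+11+14)/4 = 39/4.
E[N] = (1/9)·(39/4) + (2/3)·(10) + (2/9)·(39/4) = 119/12.

119/12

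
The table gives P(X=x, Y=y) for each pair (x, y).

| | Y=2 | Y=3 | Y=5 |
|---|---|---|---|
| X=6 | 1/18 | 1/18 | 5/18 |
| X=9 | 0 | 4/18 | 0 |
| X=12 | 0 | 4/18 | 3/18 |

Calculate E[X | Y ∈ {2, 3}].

P(Y ∈ {2, 3}) = 5/9.
Σ X·P over the event = 6·(1/18) + 6·(1/18) + 9·(4/18) + 12·(4/18) = 16/3.
E[X | Y ∈ {2, 3}] = (16/3) / (5/9) = 48/5.

48/5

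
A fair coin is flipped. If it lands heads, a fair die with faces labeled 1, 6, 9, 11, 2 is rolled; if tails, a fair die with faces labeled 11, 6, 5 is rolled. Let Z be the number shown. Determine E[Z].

197/30

E[Z | heads] = (1+6+9+11+2)/5 = 29/5.
E[Z | tails] = (11+6+5)/3 = 22/3.
By the law of total expectation,
E[Z] = (1/2)·(29/5) + (1/2)·(22/3) = 197/30.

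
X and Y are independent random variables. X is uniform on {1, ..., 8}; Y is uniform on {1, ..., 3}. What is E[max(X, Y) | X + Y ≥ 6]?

P(X + Y ≥ 6) = 5/8.
Summing max(X,Y)·P(x,y) over outcomes with X + Y ≥ 6 gives 89/24.
E[max(X, Y) | X + Y ≥ 6] = (89/24) / (5/8) = 89/15.

89/15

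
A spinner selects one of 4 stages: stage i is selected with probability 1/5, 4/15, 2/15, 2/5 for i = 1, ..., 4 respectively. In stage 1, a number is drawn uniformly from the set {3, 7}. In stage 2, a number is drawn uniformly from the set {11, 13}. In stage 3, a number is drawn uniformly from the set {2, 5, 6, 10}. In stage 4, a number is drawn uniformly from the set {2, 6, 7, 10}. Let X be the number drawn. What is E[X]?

E[X | stage 1] = (3+7)/2 = 5.
E[X | stage 2] = (11+13)/2 = 12.
E[X | stage 3] = (2+5+6+10)/4 = 23/4.
E[X | stage 4] = (2+6+7+10)/4 = 25/4.
E[X] = (1/5)·(5) + (4/15)·(12) + (2/15)·(23/4) + (2/5)·(25/4) = 112/15.

112/15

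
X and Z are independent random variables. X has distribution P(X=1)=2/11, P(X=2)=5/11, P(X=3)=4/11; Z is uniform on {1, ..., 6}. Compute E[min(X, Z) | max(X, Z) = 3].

36/19

P(max(X, Z) = 3) = 19/66.
Summing min(X,Z)·P(x,y) over outcomes with max(X, Z) = 3 gives 6/11.
E[min(X, Z) | max(X, Z) = 3] = (6/11) / (19/66) = 36/19.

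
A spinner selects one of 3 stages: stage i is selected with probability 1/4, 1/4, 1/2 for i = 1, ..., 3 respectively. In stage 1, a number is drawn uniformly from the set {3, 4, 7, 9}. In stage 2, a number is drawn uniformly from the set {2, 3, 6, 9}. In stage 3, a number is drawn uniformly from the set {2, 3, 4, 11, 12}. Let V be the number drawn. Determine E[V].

471/80

E[V | stage 1] = (3+4+7+9)/4 = 23/4.
E[V | stage 2] = (2+3+6+9)/4 = 5.
E[V | stage 3] = (2+3+4+11+12)/5 = 32/5.
By the law of total expectation,
E[V] = (1/4)·(23/4) + (1/4)·(5) + (1/2)·(32/5) = 471/80.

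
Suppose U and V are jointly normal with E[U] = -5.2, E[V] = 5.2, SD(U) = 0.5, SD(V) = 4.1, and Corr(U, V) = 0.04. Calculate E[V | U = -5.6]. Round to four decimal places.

For a bivariate normal, E[V | U=x] = μ_V + ρ·(σ_V/σ_U)·(x − μ_U).
E[V | U=-5.6] = 5.2 + (0.04)·(4.1/0.5)·(-5.6 − (-5.2)) = 5.2 + (0.328)·(-0.4) = 5.0688.

5.0688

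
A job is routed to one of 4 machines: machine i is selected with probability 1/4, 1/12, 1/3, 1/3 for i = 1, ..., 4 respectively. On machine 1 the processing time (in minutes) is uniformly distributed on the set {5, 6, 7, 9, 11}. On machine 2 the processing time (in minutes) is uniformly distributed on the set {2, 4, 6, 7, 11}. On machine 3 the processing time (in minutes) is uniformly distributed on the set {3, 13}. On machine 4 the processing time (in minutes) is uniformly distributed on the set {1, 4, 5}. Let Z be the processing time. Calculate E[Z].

278/45

E[Z | machine 1] = (5+6+7+9+11)/5 = 38/5.
E[Z | machine 2] = (2+4+6+7+11)/5 = 6.
E[Z | machine 3] = (3+13)/2 = 8.
E[Z | machine 4] = (1+4+5)/3 = 10/3.
E[Z] = (1/4)·(38/5) + (1/12)·(6) + (1/3)·(8) + (1/3)·(10/3) = 278/45.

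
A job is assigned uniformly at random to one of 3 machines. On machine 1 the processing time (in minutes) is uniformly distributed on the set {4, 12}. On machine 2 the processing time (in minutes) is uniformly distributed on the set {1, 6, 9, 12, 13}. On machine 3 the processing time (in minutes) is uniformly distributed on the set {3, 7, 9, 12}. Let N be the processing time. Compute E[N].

479/60

E[N | machine 1] = (4+12)/2 = 8.
E[N | machine 2] = (1+6+9+12+13)/5 = 41/5.
E[N | machine 3] = (3+7+9+12)/4 = 31/4.
E[N] = (1/3)·(8) + (1/3)·(41/5) + (1/3)·(31/4) = 479/60.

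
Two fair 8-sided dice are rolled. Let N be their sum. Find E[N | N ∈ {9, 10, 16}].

P(N ∈ {9, 10, 16}) = 1/4.
Σ over the event: 9·1/8 + 10·7/64 + 16·1/64 = 79/32.
E[N | N ∈ {9, 10, 16}] = (79/32) / (1/4) = 79/8.

79/8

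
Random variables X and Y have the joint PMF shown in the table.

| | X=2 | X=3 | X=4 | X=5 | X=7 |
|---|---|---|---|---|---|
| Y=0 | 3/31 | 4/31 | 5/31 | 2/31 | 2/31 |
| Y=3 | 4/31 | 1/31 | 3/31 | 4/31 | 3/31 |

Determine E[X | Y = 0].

P(Y = 0) = 16/31.
Summing X·P(X=x,Y=y) over the conditioning event gives 2.
E[X | Y = 0] = (2) / (16/31) = 31/8.

31/8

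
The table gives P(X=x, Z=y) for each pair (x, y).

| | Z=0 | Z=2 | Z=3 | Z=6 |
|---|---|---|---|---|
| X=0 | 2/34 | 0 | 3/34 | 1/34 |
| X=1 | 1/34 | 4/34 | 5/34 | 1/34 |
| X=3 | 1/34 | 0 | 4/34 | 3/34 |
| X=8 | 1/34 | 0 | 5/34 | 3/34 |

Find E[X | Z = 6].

17/4

P(Z = 6) = 4/17.
Σ X·P over the event = 0·(1/34) + 1·(1/34) + 3·(3/34) + 8·(3/34) = 1.
E[X | Z = 6] = (1) / (4/17) = 17/4.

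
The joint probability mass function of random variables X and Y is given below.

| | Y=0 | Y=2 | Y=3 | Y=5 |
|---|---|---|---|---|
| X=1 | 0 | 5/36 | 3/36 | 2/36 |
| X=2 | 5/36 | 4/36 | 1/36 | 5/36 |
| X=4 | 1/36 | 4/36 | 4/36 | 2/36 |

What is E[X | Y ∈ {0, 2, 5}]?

P(Y ∈ {0, 2, 5}) = 7/9.
Σ X·P over the event = 1·(5/36) + 1·(2/36) + 2·(5/36) + 2·(4/36) + 2·(5/36) + 4·(1/36) + 4·(4/36) + 4·(2/36) = 7/4.
E[X | Y ∈ {0, 2, 5}] = (7/4) / (7/9) = 9/4.

9/4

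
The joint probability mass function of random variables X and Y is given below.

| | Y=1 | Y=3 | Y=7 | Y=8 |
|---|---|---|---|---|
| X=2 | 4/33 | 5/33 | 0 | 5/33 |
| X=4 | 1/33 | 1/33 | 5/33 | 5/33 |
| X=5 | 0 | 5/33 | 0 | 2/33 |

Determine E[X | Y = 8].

P(Y = 8) = 4/11.
Σ X·P over the event = 2·(5/33) + 4·(5/33) + 5·(2/33) = 40/33.
E[X | Y = 8] = (40/33) / (4/11) = 10/3.

10/3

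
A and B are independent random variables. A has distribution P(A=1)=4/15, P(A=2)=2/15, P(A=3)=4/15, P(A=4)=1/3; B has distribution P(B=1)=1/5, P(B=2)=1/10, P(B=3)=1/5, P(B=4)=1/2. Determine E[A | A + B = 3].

P(A + B = 3) = 4/75.
Summing A·P(x,y) over outcomes with A + B = 3 gives 2/25.
E[A | A + B = 3] = (2/25) / (4/75) = 3/2.

3/2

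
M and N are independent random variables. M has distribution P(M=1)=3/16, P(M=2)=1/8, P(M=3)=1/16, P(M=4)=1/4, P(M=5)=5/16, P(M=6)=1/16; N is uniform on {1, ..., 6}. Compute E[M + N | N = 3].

105/16

P(N = 3) = 1/6.
Summing (M+N)·P(x,y) over outcomes with N = 3 gives 35/32.
E[M + N | N = 3] = (35/32) / (1/6) = 105/16.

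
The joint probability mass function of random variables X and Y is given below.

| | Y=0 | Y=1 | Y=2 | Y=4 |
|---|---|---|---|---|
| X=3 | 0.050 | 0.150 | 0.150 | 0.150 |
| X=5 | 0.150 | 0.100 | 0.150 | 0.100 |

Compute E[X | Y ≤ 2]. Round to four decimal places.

4.0667

P(Y ≤ 2) = 0.750.
Summing X·P(X=x,Y=y) over the conditioning event gives 3.050.
E[X | Y ≤ 2] = (3.050) / (0.750) = 4.0667.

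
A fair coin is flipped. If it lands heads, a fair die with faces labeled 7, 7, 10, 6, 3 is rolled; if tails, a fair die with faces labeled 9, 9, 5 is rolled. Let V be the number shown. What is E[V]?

E[V | heads] = (7+7+10+6+3)/5 = 33/5.
E[V | tails] = (9+9+5)/3 = 23/3.
By the law of total expectation,
E[V] = (1/2)·(33/5) + (1/2)·(23/3) = 107/15.

107/15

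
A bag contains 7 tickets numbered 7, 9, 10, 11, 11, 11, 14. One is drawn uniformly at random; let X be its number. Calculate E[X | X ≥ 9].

11

P(X ≥ 9) = 6/7.
Σ over the event: 9·1/7 + 10·1/7 + 11·3/7 + 14·1/7 = 66/7.
E[X | X ≥ 9] = (66/7) / (6/7) = 11.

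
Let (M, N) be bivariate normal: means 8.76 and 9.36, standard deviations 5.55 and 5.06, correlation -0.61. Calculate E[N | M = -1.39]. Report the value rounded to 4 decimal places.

The regression of N on M has slope ρ·σ_N/σ_M and passes through (μ_M, μ_N).
E[N | M=-1.39] = 9.36 + (-0.61)·(5.06/5.55)·(-1.39 − (8.76)) = 9.36 + (-0.556144)·(-10.15) = 15.0049.

15.0049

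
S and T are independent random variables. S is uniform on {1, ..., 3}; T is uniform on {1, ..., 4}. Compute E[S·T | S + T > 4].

Outcomes with S + T > 4: (1,4), (2,3), (2,4), (3,2), (3,3), (3,4), each with probability 1/12.
E[S·T | S + T > 4] = (4 + 6 + 8 + 6 + 9 + 12) / 6 = 15/2.

15/2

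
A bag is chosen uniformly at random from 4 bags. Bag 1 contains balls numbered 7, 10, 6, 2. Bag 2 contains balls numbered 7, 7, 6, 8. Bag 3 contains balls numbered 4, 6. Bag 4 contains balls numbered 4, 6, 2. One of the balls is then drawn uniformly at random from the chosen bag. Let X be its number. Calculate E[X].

E[X | bag 1] = (7+10+6+2)/4 = 25/4.
E[X | bag 2] = (7+7+6+8)/4 = 7.
E[X | bag 3] = (4+6)/2 = 5.
E[X | bag 4] = (4+6+2)/3 = 4.
By the law of total expectation,
E[X] = (1/4)·(25/4) + (1/4)·(7) + (1/4)·(5) + (1/4)·(4) = 89/16.

89/16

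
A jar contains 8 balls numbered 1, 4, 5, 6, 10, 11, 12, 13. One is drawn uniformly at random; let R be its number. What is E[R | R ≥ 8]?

P(R ≥ 8) = 1/2.
Σ over the event: 10·1/8 + 11·1/8 + 12·1/8 + 13·1/8 = 23/4.
E[R | R ≥ 8] = (23/4) / (1/2) = 23/2.

23/2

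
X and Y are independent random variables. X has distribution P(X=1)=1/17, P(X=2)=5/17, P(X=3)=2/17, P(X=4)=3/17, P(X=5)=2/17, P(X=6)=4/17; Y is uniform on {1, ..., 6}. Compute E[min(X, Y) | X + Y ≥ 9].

13/3

P(X + Y ≥ 9) = 5/17.
Summing min(X,Y)·P(x,y) over outcomes with X + Y ≥ 9 gives 65/51.
E[min(X, Y) | X + Y ≥ 9] = (65/51) / (5/17) = 13/3.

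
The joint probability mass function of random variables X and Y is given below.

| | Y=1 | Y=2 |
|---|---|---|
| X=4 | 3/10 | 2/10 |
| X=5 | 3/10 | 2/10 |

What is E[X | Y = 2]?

9/2

P(Y = 2) = 2/5.
Σ X·P over the event = 4·(2/10) + 5·(2/10) = 9/5.
E[X | Y = 2] = (9/5) / (2/5) = 9/2.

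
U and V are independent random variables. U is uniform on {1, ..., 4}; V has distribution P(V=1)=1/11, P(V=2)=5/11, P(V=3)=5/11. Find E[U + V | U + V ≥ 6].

19/3

P(U + V ≥ 6) = 15/44.
Summing (U+V)·P(x,y) over outcomes with U + V ≥ 6 gives 95/44.
E[U + V | U + V ≥ 6] = (95/44) / (15/44) = 19/3.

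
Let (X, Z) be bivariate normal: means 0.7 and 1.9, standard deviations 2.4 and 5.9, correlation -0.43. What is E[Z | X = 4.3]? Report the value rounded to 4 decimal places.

The regression of Z on X has slope ρ·σ_Z/σ_X and passes through (μ_X, μ_Z).
E[Z | X=4.3] = 1.9 + (-0.43)·(5.9/2.4)·(4.3 − (0.7)) = 1.9 + (-1.05708)·(3.6) = -1.9055.

-1.9055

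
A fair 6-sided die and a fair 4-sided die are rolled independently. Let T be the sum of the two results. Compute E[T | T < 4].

P(T < 4) = 1/8.
Σ over the event: 2·1/24 + 3·1/12 = 1/3.
E[T | T < 4] = (1/3) / (1/8) = 8/3.

8/3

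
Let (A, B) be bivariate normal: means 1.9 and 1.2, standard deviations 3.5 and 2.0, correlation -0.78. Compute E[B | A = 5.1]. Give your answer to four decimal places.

For a bivariate normal, E[B | A=x] = μ_B + ρ·(σ_B/σ_A)·(x − μ_A).
E[B | A=5.1] = 1.2 + (-0.78)·(2.0/3.5)·(5.1 − (1.9)) = 1.2 + (-0.44571)·(3.2) = -0.2263.

-0.2263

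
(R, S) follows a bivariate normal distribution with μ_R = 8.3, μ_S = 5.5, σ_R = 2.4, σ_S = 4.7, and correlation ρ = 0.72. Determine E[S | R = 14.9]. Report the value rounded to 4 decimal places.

For a bivariate normal, E[S | R=x] = μ_S + ρ·(σ_S/σ_R)·(x − μ_R).
E[S | R=14.9] = 5.5 + (0.72)·(4.7/2.4)·(14.9 − (8.3)) = 5.5 + (1.41)·(6.6) = 14.8060.

14.8060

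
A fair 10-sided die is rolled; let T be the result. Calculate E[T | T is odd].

5

Given T is odd, T is equally likely to be any of {1, 3, 5, 7, 9}.
E[T | T is odd] = (1 + 3 + 5 + 7 + 9) / 5 = 5.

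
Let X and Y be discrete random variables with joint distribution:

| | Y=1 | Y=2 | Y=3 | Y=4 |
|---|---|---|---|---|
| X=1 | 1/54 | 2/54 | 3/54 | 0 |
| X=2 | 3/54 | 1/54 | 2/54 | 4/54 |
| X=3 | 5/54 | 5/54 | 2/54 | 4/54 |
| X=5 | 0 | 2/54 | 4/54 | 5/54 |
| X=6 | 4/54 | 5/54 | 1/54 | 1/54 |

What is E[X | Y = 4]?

51/14

P(Y = 4) = 7/27.
Σ X·P over the event = 2·(4/54) + 3·(4/54) + 5·(5/54) + 6·(1/54) = 17/18.
E[X | Y = 4] = (17/18) / (7/27) = 51/14.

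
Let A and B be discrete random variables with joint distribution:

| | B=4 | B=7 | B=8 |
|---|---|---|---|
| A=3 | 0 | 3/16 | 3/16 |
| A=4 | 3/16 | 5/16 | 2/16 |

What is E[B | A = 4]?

63/10

P(A = 4) = 5/8.
Σ B·P over the event = 4·(3/16) + 7·(5/16) + 8·(2/16) = 63/16.
E[B | A = 4] = (63/16) / (5/8) = 63/10.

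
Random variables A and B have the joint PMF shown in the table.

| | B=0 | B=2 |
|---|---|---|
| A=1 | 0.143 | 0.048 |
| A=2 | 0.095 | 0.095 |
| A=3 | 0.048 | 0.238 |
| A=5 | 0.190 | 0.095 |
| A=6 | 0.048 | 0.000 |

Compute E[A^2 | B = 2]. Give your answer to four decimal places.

P(B = 2) = 0.476.
Σ A^2·P over the event = 1·(0.048) + 4·(0.095) + 9·(0.238) + 25·(0.095) = 4.945.
E[A^2 | B = 2] = (4.945) / (0.476) = 10.3887.

10.3887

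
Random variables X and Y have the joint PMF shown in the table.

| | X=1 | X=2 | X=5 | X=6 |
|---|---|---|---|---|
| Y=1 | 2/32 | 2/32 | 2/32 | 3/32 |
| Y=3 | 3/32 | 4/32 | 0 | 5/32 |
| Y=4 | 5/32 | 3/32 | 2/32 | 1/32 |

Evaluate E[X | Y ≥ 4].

27/11

P(Y ≥ 4) = 11/32.
Σ X·P over the event = 1·(5/32) + 2·(3/32) + 5·(2/32) + 6·(1/32) = 27/32.
E[X | Y ≥ 4] = (27/32) / (11/32) = 27/11.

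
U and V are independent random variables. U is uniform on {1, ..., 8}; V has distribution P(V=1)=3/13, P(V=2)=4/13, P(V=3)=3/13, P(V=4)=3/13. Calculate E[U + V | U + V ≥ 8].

47/5

P(U + V ≥ 8) = 45/104.
Summing (U+V)·P(x,y) over outcomes with U + V ≥ 8 gives 423/104.
E[U + V | U + V ≥ 8] = (423/104) / (45/104) = 47/5.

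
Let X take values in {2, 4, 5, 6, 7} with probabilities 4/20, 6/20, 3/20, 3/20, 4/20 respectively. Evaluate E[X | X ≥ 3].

85/16

P(X ≥ 3) = 4/5.
Σ over the event: 4·3/10 + 5·3/20 + 6·3/20 + 7·1/5 = 17/4.
E[X | X ≥ 3] = (17/4) / (4/5) = 85/16.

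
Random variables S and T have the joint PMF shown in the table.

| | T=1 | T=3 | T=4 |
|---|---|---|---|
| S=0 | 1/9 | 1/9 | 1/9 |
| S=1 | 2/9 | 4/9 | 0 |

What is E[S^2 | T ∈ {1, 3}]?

P(T ∈ {1, 3}) = 8/9.
Summing S^2·P(S=x,T=y) over the conditioning event gives 2/3.
E[S^2 | T ∈ {1, 3}] = (2/3) / (8/9) = 3/4.

3/4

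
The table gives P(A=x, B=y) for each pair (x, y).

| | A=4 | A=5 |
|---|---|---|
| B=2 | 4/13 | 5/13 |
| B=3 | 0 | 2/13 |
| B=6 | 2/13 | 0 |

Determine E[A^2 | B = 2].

P(B = 2) = 9/13.
Σ A^2·P over the event = 16·(4/13) + 25·(5/13) = 189/13.
E[A^2 | B = 2] = (189/13) / (9/13) = 21.

21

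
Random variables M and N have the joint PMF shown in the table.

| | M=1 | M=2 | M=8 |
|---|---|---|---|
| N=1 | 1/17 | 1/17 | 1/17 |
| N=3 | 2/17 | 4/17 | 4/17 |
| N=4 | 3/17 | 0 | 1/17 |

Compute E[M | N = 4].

11/4

P(N = 4) = 4/17.
Summing M·P(M=x,N=y) over the conditioning event gives 11/17.
E[M | N = 4] = (11/17) / (4/17) = 11/4.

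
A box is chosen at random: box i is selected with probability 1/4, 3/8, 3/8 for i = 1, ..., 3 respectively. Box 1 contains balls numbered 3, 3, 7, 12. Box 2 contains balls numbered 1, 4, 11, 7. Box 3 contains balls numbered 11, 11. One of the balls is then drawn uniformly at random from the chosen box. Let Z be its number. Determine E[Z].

251/32

E[Z | box 1] = (3+3+7+12)/4 = 25/4.
E[Z | box 2] = (1+4+11+7)/4 = 23/4.
E[Z | box 3] = (11+11)/2 = 11.
By the law of total expectation,
E[Z] = (1/4)·(25/4) + (3/8)·(23/4) + (3/8)·(11) = 251/32.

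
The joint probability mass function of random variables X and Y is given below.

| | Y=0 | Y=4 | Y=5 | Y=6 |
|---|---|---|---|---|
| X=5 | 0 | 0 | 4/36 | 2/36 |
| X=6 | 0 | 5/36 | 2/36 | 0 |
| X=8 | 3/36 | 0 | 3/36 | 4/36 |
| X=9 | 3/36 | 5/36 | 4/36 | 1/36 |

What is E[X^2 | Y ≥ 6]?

P(Y ≥ 6) = 7/36.
Σ X^2·P over the event = 25·(2/36) + 64·(4/36) + 81·(1/36) = 43/4.
E[X^2 | Y ≥ 6] = (43/4) / (7/36) = 387/7.

387/7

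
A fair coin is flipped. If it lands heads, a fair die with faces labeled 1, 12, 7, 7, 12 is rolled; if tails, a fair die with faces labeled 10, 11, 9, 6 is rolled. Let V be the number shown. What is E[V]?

42/5

E[V | heads] = (1+12+7+7+12)/5 = 39/5.
E[V | tails] = (10+11+9+6)/4 = 9.
By the law of total expectation,
E[V] = (1/2)·(39/5) + (1/2)·(9) = 42/5.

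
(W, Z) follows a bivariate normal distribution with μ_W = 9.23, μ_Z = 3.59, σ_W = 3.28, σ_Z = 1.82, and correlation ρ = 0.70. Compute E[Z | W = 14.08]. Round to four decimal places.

5.4738

The regression of Z on W has slope ρ·σ_Z/σ_W and passes through (μ_W, μ_Z).
E[Z | W=14.08] = 3.59 + (0.70)·(1.82/3.28)·(14.08 − (9.23)) = 3.59 + (0.38841)·(4.85) = 5.4738.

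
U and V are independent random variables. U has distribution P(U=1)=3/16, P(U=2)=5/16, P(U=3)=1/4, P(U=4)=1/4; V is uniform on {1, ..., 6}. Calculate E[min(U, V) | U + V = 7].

P(U + V = 7) = 1/6.
Summing min(U,V)·P(x,y) over outcomes with U + V = 7 gives 37/96.
E[min(U, V) | U + V = 7] = (37/96) / (1/6) = 37/16.

37/16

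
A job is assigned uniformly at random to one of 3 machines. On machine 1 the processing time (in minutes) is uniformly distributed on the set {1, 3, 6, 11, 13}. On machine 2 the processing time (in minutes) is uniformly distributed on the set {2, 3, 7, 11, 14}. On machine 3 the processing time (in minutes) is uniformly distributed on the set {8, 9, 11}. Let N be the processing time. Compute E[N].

353/45

E[N | machine 1] = (1+3+6+11+13)/5 = 34/5.
E[N | machine 2] = (2+3+7+11+14)/5 = 37/5.
E[N | machine 3] = (8+9+11)/3 = 28/3.
E[N] = (1/3)·(34/5) + (1/3)·(37/5) + (1/3)·(28/3) = 353/45.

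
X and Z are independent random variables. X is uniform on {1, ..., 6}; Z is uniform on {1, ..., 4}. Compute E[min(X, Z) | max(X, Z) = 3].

P(max(X, Z) = 3) = 5/24.
Summing min(X,Z)·P(x,y) over outcomes with max(X, Z) = 3 gives 3/8.
E[min(X, Z) | max(X, Z) = 3] = (3/8) / (5/24) = 9/5.

9/5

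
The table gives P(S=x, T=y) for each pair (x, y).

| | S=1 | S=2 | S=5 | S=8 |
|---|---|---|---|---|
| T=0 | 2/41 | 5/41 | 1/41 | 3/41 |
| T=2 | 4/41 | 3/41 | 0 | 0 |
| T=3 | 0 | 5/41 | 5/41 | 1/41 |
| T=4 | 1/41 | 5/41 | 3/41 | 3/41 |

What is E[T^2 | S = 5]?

P(S = 5) = 9/41.
Σ T^2·P over the event = 0·(1/41) + 9·(5/41) + 16·(3/41) = 93/41.
E[T^2 | S = 5] = (93/41) / (9/41) = 31/3.

31/3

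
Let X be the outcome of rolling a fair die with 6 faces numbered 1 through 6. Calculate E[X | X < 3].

3/2

Given X < 3, X is equally likely to be any of {1, 2}.
E[X | X < 3] = (1 + 2) / 2 = 3/2.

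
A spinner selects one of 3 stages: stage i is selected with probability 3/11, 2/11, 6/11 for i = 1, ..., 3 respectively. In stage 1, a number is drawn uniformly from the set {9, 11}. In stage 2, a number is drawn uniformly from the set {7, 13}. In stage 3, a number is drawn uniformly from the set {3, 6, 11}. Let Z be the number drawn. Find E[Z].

E[Z | stage 1] = (9+11)/2 = 10.
E[Z | stage 2] = (7+13)/2 = 10.
E[Z | stage 3] = (3+6+11)/3 = 20/3.
E[Z] = (3/11)·(10) + (2/11)·(10) + (6/11)·(20/3) = 90/11.

90/11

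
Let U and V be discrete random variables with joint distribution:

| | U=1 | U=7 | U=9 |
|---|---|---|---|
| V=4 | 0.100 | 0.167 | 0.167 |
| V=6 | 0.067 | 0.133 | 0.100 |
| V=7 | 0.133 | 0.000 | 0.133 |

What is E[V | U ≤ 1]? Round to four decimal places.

P(U ≤ 1) = 0.300.
Σ V·P over the event = 4·(0.100) + 6·(0.067) + 7·(0.133) = 1.733.
E[V | U ≤ 1] = (1.733) / (0.300) = 5.7767.

5.7767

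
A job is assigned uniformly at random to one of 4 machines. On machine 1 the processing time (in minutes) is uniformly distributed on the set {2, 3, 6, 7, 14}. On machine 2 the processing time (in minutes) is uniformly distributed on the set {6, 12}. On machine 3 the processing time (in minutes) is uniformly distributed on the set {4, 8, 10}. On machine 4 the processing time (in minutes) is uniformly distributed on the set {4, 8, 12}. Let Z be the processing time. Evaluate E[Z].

E[Z | machine 1] = (2+3+6+7+14)/5 = 32/5.
E[Z | machine 2] = (6+12)/2 = 9.
E[Z | machine 3] = (4+8+10)/3 = 22/3.
E[Z | machine 4] = (4+8+12)/3 = 8.
E[Z] = (1/4)·(32/5) + (1/4)·(9) + (1/4)·(22/3) + (1/4)·(8) = 461/60.

461/60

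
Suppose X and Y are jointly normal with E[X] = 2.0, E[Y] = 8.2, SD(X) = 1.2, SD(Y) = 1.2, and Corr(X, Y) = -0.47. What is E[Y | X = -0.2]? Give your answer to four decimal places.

9.2340

E[Y | X=x] = μ_Y + ρ(σ_Y/σ_X)(x − μ_X) for jointly normal variables.
E[Y | X=-0.2] = 8.2 + (-0.47)·(1.2/1.2)·(-0.2 − (2.0)) = 8.2 + (-0.47)·(-2.2) = 9.2340.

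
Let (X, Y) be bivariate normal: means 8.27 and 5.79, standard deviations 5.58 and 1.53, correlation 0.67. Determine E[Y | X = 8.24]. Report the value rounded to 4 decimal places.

5.7845

E[Y | X=x] = μ_Y + ρ(σ_Y/σ_X)(x − μ_X) for jointly normal variables.
E[Y | X=8.24] = 5.79 + (0.67)·(1.53/5.58)·(8.24 − (8.27)) = 5.79 + (0.18371)·(-0.03) = 5.7845.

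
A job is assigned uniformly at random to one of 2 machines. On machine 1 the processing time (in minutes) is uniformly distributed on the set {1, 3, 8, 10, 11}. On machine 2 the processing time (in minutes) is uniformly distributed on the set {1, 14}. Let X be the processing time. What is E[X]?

141/20

E[X | machine 1] = (1+3+8+10+11)/5 = 33/5.
E[X | machine 2] = (1+14)/2 = 15/2.
By the law of total expectation,
E[X] = (1/2)·(33/5) + (1/2)·(15/2) = 141/20.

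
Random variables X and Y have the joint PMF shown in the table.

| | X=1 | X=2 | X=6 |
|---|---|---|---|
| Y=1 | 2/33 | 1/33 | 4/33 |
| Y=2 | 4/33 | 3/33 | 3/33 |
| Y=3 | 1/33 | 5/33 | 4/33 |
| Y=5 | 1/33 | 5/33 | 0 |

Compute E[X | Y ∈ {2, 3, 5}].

37/13

P(Y ∈ {2, 3, 5}) = 26/33.
Σ X·P over the event = 1·(4/33) + 1·(1/33) + 1·(1/33) + 2·(3/33) + 2·(5/33) + 2·(5/33) + 6·(3/33) + 6·(4/33) = 74/33.
E[X | Y ∈ {2, 3, 5}] = (74/33) / (26/33) = 37/13.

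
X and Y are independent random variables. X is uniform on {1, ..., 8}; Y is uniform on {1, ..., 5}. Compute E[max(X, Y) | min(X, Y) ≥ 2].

P(min(X, Y) ≥ 2) = 7/10.
Summing max(X,Y)·P(x,y) over outcomes with min(X, Y) ≥ 2 gives 15/4.
E[max(X, Y) | min(X, Y) ≥ 2] = (15/4) / (7/10) = 75/14.

75/14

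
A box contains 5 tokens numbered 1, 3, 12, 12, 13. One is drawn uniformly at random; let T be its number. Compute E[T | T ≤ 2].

P(T ≤ 2) = 1/5.
Σ over the event: 1·1/5 = 1/5.
E[T | T ≤ 2] = (1/5) / (1/5) = 1.

1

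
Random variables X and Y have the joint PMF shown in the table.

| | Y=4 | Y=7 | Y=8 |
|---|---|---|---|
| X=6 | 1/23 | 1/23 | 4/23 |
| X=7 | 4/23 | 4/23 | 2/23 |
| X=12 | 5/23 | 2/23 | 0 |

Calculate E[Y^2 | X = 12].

P(X = 12) = 7/23.
Σ Y^2·P over the event = 16·(5/23) + 49·(2/23) = 178/23.
E[Y^2 | X = 12] = (178/23) / (7/23) = 178/7.

178/7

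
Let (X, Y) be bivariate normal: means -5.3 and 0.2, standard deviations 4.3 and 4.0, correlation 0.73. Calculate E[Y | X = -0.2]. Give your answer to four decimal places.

For a bivariate normal, E[Y | X=x] = μ_Y + ρ·(σ_Y/σ_X)·(x − μ_X).
E[Y | X=-0.2] = 0.2 + (0.73)·(4.0/4.3)·(-0.2 − (-5.3)) = 0.2 + (0.67907)·(5.1) = 3.6633.

3.6633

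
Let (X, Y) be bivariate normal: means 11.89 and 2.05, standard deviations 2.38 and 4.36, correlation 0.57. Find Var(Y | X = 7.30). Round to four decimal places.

For a bivariate normal, Var(Y | X=x) = σ_Y²(1 − ρ²).
Var(Y | X=7.30) = (4.36)²·(1 − (0.57)²) = 19.0096·0.6751 = 12.8334.

12.8334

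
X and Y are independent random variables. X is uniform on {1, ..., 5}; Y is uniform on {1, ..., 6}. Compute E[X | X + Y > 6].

P(X + Y > 6) = 1/2.
Summing X·P(x,y) over outcomes with X + Y > 6 gives 11/6.
E[X | X + Y > 6] = (11/6) / (1/2) = 11/3.

11/3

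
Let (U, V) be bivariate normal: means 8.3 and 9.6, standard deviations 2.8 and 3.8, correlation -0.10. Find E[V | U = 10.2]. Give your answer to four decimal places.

9.3421

The regression of V on U has slope ρ·σ_V/σ_U and passes through (μ_U, μ_V).
E[V | U=10.2] = 9.6 + (-0.10)·(3.8/2.8)·(10.2 − (8.3)) = 9.6 + (-0.135714)·(1.9) = 9.3421.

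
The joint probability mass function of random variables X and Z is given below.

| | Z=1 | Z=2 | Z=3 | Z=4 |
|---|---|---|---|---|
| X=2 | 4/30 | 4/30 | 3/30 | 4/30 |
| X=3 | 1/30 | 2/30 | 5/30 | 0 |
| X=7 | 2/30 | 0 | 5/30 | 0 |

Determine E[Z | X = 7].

P(X = 7) = 7/30.
Σ Z·P over the event = 1·(2/30) + 3·(5/30) = 17/30.
E[Z | X = 7] = (17/30) / (7/30) = 17/7.

17/7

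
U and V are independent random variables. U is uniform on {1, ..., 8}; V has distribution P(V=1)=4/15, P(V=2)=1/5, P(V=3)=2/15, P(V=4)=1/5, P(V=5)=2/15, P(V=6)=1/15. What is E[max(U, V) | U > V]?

P(U > V) = 19/30.
Summing max(U,V)·P(x,y) over outcomes with U > V gives 217/60.
E[max(U, V) | U > V] = (217/60) / (19/30) = 217/38.

217/38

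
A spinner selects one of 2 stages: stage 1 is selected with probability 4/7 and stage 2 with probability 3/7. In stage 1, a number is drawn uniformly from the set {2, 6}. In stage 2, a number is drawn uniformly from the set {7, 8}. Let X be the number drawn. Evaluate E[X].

E[X | stage 1] = (2+6)/2 = 4.
E[X | stage 2] = (7+8)/2 = 15/2.
By the law of total expectation,
E[X] = (4/7)·(4) + (3/7)·(15/2) = 11/2.

11/2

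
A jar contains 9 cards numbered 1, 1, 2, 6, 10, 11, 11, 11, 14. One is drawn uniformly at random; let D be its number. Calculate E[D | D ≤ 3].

P(D ≤ 3) = 1/3.
Σ over the event: 1·2/9 + 2·1/9 = 4/9.
E[D | D ≤ 3] = (4/9) / (1/3) = 4/3.

4/3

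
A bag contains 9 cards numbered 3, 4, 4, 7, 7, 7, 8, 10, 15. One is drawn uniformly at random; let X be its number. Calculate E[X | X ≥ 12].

15

P(X ≥ 12) = 1/9.
Σ over the event: 15·1/9 = 5/3.
E[X | X ≥ 12] = (5/3) / (1/9) = 15.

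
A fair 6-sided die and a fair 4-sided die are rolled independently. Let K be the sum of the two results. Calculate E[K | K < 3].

P(K < 3) = 1/24.
Σ over the event: 2·1/24 = 1/12.
E[K | K < 3] = (1/12) / (1/24) = 2.

2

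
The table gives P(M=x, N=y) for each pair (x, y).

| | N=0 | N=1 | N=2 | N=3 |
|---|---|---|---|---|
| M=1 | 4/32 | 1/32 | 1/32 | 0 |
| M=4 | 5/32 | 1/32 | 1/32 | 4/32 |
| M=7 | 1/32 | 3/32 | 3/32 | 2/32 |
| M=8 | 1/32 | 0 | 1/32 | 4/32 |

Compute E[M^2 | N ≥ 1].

270/7

P(N ≥ 1) = 21/32.
Summing M^2·P(M=x,N=y) over the conditioning event gives 405/16.
E[M^2 | N ≥ 1] = (405/16) / (21/32) = 270/7.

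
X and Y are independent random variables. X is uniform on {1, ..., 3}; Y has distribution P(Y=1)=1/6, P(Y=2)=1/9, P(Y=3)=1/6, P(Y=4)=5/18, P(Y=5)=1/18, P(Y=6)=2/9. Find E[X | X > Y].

21/8

P(X > Y) = 4/27.
Summing X·P(x,y) over outcomes with X > Y gives 7/18.
E[X | X > Y] = (7/18) / (4/27) = 21/8.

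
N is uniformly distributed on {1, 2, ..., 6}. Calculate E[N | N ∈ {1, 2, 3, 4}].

5/2

P(N ∈ {1, 2, 3, 4}) = 2/3.
Σ over the event: 1·1/6 + 2·1/6 + 3·1/6 + 4·1/6 = 5/3.
E[N | N ∈ {1, 2, 3, 4}] = (5/3) / (2/3) = 5/2.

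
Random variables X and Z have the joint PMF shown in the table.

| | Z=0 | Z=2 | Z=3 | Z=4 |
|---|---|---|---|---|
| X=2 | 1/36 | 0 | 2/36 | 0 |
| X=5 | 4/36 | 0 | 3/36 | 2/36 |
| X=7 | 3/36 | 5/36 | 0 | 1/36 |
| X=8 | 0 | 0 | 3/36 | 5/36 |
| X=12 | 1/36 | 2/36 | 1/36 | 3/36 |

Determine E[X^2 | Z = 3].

419/9

P(Z = 3) = 1/4.
Σ X^2·P over the event = 4·(2/36) + 25·(3/36) + 64·(3/36) + 144·(1/36) = 419/36.
E[X^2 | Z = 3] = (419/36) / (1/4) = 419/9.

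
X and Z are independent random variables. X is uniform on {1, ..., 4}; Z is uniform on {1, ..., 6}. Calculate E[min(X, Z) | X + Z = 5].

3/2

P(X + Z = 5) = 1/6.
Summing min(X,Z)·P(x,y) over outcomes with X + Z = 5 gives 1/4.
E[min(X, Z) | X + Z = 5] = (1/4) / (1/6) = 3/2.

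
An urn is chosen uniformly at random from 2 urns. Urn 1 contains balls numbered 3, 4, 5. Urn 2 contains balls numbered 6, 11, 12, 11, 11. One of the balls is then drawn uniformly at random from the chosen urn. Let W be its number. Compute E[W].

E[W | urn 1] = (3+4+5)/3 = 4.
E[W | urn 2] = (6+11+12+11+11)/5 = 51/5.
E[W] = (1/2)·(4) + (1/2)·(51/5) = 71/10.

71/10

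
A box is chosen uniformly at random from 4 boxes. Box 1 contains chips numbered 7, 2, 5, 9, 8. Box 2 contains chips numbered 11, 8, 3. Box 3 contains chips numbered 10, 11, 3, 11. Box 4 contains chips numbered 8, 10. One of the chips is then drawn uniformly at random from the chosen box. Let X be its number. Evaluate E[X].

E[X | box 1] = (7+2+5+9+8)/5 = 31/5.
E[X | box 2] = (11+8+3)/3 = 22/3.
E[X | box 3] = (10+11+3+11)/4 = 35/4.
E[X | box 4] = (8+10)/2 = 9.
By the law of total expectation,
E[X] = (1/4)·(31/5) + (1/4)·(22/3) + (1/4)·(35/4) + (1/4)·(9) = 1877/240.

1877/240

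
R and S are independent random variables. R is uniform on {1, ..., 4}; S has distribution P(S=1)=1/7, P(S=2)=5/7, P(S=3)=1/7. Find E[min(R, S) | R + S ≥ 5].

29/14

P(R + S ≥ 5) = 1/2.
Summing min(R,S)·P(x,y) over outcomes with R + S ≥ 5 gives 29/28.
E[min(R, S) | R + S ≥ 5] = (29/28) / (1/2) = 29/14.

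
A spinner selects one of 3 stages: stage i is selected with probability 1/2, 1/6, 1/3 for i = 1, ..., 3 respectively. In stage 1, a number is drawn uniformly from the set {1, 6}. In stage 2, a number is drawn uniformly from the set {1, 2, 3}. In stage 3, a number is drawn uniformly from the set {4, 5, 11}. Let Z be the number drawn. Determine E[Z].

155/36

E[Z | stage 1] = (1+6)/2 = 7/2.
E[Z | stage 2] = (1+2+3)/3 = 2.
E[Z | stage 3] = (4+5+11)/3 = 20/3.
E[Z] = (1/2)·(7/2) + (1/6)·(2) + (1/3)·(20/3) = 155/36.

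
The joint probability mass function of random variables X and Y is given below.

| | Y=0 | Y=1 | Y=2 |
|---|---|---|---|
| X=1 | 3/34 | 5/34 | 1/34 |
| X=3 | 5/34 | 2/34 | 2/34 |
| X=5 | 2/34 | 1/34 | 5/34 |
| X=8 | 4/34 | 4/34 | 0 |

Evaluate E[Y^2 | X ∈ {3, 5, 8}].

P(X ∈ {3, 5, 8}) = 25/34.
Σ Y^2·P over the event = 0·(5/34) + 1·(2/34) + 4·(2/34) + 0·(2/34) + 1·(1/34) + 4·(5/34) + 0·(4/34) + 1·(4/34) = 35/34.
E[Y^2 | X ∈ {3, 5, 8}] = (35/34) / (25/34) = 7/5.

7/5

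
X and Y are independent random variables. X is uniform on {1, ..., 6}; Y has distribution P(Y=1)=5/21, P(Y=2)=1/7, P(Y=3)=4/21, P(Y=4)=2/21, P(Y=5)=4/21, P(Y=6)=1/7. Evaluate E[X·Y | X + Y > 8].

49/2

P(X + Y > 8) = 16/63.
Summing XY·P(x,y) over outcomes with X + Y > 8 gives 56/9.
E[X·Y | X + Y > 8] = (56/9) / (16/63) = 49/2.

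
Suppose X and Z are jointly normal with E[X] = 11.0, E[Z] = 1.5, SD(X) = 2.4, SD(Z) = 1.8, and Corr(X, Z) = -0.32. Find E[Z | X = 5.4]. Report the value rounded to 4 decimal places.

E[Z | X=x] = μ_Z + ρ(σ_Z/σ_X)(x − μ_X) for jointly normal variables.
E[Z | X=5.4] = 1.5 + (-0.32)·(1.8/2.4)·(5.4 − (11.0)) = 1.5 + (-0.24)·(-5.6) = 2.8440.

2.8440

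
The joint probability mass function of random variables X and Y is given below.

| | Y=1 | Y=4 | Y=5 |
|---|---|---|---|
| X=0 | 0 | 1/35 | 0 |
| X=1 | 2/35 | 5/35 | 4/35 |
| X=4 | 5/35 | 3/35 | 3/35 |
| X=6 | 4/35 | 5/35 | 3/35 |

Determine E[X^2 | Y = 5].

16

P(Y = 5) = 2/7.
Σ X^2·P over the event = 1·(4/35) + 16·(3/35) + 36·(3/35) = 32/7.
E[X^2 | Y = 5] = (32/7) / (2/7) = 16.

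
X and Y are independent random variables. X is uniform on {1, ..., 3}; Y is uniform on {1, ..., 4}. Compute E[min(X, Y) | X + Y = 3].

Outcomes with X + Y = 3: (1,2), (2,1), each with probability 1/12.
E[min(X, Y) | X + Y = 3] = (1 + 1) / 2 = 1.

1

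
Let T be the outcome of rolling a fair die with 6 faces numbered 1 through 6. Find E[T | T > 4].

Given T > 4, T is equally likely to be any of {5, 6}.
E[T | T > 4] = (5 + 6) / 2 = 11/2.

11/2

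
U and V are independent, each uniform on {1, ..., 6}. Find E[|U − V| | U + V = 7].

Outcomes with U + V = 7: (1,6), (2,5), (3,4), (4,3), (5,2), (6,1), each with probability 1/36.
E[|U − V| | U + V = 7] = (5 + 3 + 1 + 1 + 3 + 5) / 6 = 3.

3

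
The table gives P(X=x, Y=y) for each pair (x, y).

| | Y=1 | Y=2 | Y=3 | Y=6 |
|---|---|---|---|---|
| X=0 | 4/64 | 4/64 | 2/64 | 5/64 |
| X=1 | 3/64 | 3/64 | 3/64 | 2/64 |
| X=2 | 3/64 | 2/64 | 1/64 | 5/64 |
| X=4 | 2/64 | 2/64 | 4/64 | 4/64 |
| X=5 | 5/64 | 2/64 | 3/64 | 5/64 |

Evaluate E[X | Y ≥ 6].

53/21

P(Y ≥ 6) = 21/64.
Σ X·P over the event = 0·(5/64) + 1·(2/64) + 2·(5/64) + 4·(4/64) + 5·(5/64) = 53/64.
E[X | Y ≥ 6] = (53/64) / (21/64) = 53/21.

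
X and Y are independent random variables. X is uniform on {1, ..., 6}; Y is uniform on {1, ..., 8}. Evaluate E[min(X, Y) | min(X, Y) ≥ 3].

49/12

P(min(X, Y) ≥ 3) = 1/2.
Summing min(X,Y)·P(x,y) over outcomes with min(X, Y) ≥ 3 gives 49/24.
E[min(X, Y) | min(X, Y) ≥ 3] = (49/24) / (1/2) = 49/12.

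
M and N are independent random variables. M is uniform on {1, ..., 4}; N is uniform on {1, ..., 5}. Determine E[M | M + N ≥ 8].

P(M + N ≥ 8) = 3/20.
Summing M·P(x,y) over outcomes with M + N ≥ 8 gives 11/20.
E[M | M + N ≥ 8] = (11/20) / (3/20) = 11/3.

11/3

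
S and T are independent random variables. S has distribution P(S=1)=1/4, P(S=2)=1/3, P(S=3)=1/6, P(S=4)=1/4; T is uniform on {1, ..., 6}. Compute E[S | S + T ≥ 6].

P(S + T ≥ 6) = 41/72.
Summing S·P(x,y) over outcomes with S + T ≥ 6 gives 19/12.
E[S | S + T ≥ 6] = (19/12) / (41/72) = 114/41.

114/41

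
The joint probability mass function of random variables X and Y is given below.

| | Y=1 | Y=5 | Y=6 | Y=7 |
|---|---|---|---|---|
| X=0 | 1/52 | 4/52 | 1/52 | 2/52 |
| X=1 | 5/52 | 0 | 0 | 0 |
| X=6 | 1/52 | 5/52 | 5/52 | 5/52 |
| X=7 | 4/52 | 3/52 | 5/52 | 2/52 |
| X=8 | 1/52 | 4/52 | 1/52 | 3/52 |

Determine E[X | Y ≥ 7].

P(Y ≥ 7) = 3/13.
Σ X·P over the event = 0·(2/52) + 6·(5/52) + 7·(2/52) + 8·(3/52) = 17/13.
E[X | Y ≥ 7] = (17/13) / (3/13) = 17/3.

17/3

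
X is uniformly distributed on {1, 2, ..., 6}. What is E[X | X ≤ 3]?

2

Given X ≤ 3, X is equally likely to be any of {1, 2, 3}.
E[X | X ≤ 3] = (1 + 2 + 3) / 3 = 2.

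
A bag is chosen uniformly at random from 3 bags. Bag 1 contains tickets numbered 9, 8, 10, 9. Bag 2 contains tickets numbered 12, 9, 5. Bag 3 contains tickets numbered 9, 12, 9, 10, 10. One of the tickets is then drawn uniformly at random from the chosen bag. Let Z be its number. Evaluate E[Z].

E[Z | bag 1] = (9+8+10+9)/4 = 9.
E[Z | bag 2] = (12+9+5)/3 = 26/3.
E[Z | bag 3] = (9+12+9+10+10)/5 = 10.
E[Z] = (1/3)·(9) + (1/3)·(26/3) + (1/3)·(10) = 83/9.

83/9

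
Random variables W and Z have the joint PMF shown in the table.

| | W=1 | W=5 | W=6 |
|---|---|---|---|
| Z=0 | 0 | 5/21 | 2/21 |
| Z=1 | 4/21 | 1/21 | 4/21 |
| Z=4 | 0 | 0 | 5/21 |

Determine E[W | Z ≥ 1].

P(Z ≥ 1) = 2/3.
Σ W·P over the event = 1·(4/21) + 5·(1/21) + 6·(4/21) + 6·(5/21) = 3.
E[W | Z ≥ 1] = (3) / (2/3) = 9/2.

9/2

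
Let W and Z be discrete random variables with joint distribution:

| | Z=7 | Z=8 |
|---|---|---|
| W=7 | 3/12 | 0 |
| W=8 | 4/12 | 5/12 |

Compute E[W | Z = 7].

P(Z = 7) = 7/12.
Σ W·P over the event = 7·(3/12) + 8·(4/12) = 53/12.
E[W | Z = 7] = (53/12) / (7/12) = 53/7.

53/7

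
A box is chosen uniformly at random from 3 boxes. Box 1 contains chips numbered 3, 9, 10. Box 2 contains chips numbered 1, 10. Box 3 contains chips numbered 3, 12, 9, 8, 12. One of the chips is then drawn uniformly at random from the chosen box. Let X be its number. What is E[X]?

649/90

E[X | box 1] = (3+9+10)/3 = 22/3.
E[X | box 2] = (1+10)/2 = 11/2.
E[X | box 3] = (3+12+9+8+12)/5 = 44/5.
By the law of total expectation,
E[X] = (1/3)·(22/3) + (1/3)·(11/2) + (1/3)·(44/5) = 649/90.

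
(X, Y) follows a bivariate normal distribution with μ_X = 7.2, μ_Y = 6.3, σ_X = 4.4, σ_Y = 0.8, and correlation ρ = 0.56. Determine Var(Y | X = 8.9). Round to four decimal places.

0.4393

For a bivariate normal, Var(Y | X=x) = σ_Y²(1 − ρ²).
Var(Y | X=8.9) = (0.8)²·(1 − (0.56)²) = 0.64·0.6864 = 0.4393.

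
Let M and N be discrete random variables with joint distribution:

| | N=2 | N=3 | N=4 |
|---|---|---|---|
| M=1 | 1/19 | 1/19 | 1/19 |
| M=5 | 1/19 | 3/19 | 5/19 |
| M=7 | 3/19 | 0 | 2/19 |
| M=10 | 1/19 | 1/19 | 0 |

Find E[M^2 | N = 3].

P(N = 3) = 5/19.
Σ M^2·P over the event = 1·(1/19) + 25·(3/19) + 100·(1/19) = 176/19.
E[M^2 | N = 3] = (176/19) / (5/19) = 176/5.

176/5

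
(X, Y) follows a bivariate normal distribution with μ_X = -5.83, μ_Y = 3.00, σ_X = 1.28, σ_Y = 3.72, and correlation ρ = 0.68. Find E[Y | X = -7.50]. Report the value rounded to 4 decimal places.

E[Y | X=x] = μ_Y + ρ(σ_Y/σ_X)(x − μ_X) for jointly normal variables.
E[Y | X=-7.50] = 3.00 + (0.68)·(3.72/1.28)·(-7.50 − (-5.83)) = 3.00 + (1.97625)·(-1.67) = -0.3003.

-0.3003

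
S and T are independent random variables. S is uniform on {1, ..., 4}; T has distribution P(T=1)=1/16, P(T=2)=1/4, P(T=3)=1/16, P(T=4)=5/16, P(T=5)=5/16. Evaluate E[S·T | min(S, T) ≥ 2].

56/5

P(min(S, T) ≥ 2) = 45/64.
Summing ST·P(x,y) over outcomes with min(S, T) ≥ 2 gives 63/8.
E[S·T | min(S, T) ≥ 2] = (63/8) / (45/64) = 56/5.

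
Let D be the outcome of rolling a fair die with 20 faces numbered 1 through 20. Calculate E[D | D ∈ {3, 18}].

21/2

P(D ∈ {3, 18}) = 1/10.
Σ over the event: 3·1/20 + 18·1/20 = 21/20.
E[D | D ∈ {3, 18}] = (21/20) / (1/10) = 21/2.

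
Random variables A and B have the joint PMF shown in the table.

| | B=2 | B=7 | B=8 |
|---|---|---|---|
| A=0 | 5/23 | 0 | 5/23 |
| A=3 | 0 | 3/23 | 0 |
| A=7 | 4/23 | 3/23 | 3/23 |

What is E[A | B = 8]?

21/8

P(B = 8) = 8/23.
Σ A·P over the event = 0·(5/23) + 7·(3/23) = 21/23.
E[A | B = 8] = (21/23) / (8/23) = 21/8.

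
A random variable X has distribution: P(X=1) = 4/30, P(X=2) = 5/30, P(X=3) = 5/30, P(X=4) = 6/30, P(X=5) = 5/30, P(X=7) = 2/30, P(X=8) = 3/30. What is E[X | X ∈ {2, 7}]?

P(X ∈ {2, 7}) = 7/30.
Σ over the event: 2·1/6 + 7·1/15 = 4/5.
E[X | X ∈ {2, 7}] = (4/5) / (7/30) = 24/7.

24/7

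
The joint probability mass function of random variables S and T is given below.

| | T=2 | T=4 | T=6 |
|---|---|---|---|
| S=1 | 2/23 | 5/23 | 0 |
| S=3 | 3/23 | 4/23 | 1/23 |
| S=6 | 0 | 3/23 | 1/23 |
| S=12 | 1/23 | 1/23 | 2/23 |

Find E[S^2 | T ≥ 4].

P(T ≥ 4) = 17/23.
Summing S^2·P(S=x,T=y) over the conditioning event gives 626/23.
E[S^2 | T ≥ 4] = (626/23) / (17/23) = 626/17.

626/17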